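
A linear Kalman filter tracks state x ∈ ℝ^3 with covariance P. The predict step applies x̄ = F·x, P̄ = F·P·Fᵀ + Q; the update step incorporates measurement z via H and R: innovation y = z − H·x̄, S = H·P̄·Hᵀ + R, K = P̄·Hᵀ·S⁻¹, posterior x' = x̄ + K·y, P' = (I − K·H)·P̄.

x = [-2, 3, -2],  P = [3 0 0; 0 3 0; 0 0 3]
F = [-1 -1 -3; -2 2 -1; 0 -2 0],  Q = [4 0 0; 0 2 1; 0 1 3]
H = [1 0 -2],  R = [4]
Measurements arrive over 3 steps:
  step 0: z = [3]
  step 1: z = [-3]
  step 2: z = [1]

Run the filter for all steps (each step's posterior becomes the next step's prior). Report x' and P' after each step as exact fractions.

step 0: x̄ = F·x = [5, 12, -6]
step 0: P̄ = F·P·Fᵀ + Q = [37 9 6; 9 29 -11; 6 -11 15]
step 0: y = z − H·x̄ = [-14]
step 0: S = H·P̄·Hᵀ + R = [77]
step 0: K = P̄·Hᵀ·S⁻¹ = [25/77; 31/77; -24/77]
step 0: x' = x̄ + K·y = [5/11, 70/11, -18/11]
step 0: P' = (I − K·H)·P̄ = [2224/77 -82/77 1062/77; -82/77 1272/77 -103/77; 1062/77 -103/77 579/77]
step 1: x̄ = F·x = [-21/11, 148/11, -140/11]
step 1: P̄ = F·P·Fᵀ + Q = [14605/77 11590/77 1762/77; 11590/77 20033/77 -5545/77; 1762/77 -5545/77 5319/77]
step 1: y = z − H·x̄ = [-292/11]
step 1: S = H·P̄·Hᵀ + R = [4163/11]
step 1: K = P̄·Hᵀ·S⁻¹ = [1583/4163; 3240/4163; -1268/4163]
step 1: x' = x̄ + K·y = [-49969/4163, -29996/4163, -19324/4163]
step 1: P' = (I − K·H)·P̄ = [3932672/29141 1122430/29141 1944174/29141; 1122430/29141 901289/29141 515855/29141; 1944174/29141 515855/29141 989839/29141]
step 2: x̄ = F·x = [137937/4163, 59270/4163, 59992/4163]
step 2: P̄ = F·P·Fᵀ + Q = [30864110/29141 20062226/29141 7142568/29141; 20062226/29141 17117801/29141 1945415/29141; 7142568/29141 1945415/29141 3692579/29141]
step 2: y = z − H·x̄ = [-13790/4163]
step 2: S = H·P̄·Hᵀ + R = [17180718/29141]
step 2: K = P̄·Hᵀ·S⁻¹ = [8289487/8590359; 8085698/8590359; -121295/8590359]
step 2: x' = x̄ + K·y = [257174231/8590359, 95519770/8590359, 124195406/8590359]
step 2: P' = (I − K·H)·P̄ = [4382231072/8590359 1313927002/8590359 2174536562/8590359; 1313927002/8590359 559041611/8590359 640792105/8590359; 2174536562/8590359 640792105/8590359 1087510871/8590359]

step 0: x' = [5/11, 70/11, -18/11], P' = [2224/77 -82/77 1062/77; -82/77 1272/77 -103/77; 1062/77 -103/77 579/77]
step 1: x' = [-49969/4163, -29996/4163, -19324/4163], P' = [3932672/29141 1122430/29141 1944174/29141; 1122430/29141 901289/29141 515855/29141; 1944174/29141 515855/29141 989839/29141]
step 2: x' = [257174231/8590359, 95519770/8590359, 124195406/8590359], P' = [4382231072/8590359 1313927002/8590359 2174536562/8590359; 1313927002/8590359 559041611/8590359 640792105/8590359; 2174536562/8590359 640792105/8590359 1087510871/8590359]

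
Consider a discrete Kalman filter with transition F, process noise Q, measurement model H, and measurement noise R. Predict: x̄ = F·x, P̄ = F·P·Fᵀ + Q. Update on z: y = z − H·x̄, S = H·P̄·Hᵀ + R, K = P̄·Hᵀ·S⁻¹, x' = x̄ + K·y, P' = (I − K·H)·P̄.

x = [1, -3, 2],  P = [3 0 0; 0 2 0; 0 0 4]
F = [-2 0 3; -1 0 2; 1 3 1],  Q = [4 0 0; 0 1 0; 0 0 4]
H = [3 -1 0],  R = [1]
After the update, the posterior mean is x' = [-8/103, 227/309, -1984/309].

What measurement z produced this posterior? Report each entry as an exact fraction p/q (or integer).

x̄ = F·x = [4, 3, -6]
P̄ = F·P·Fᵀ + Q = [52 30 6; 30 20 5; 6 5 29]
S = H·P̄·Hᵀ + R = [309]
K = P̄·Hᵀ·S⁻¹ = [42/103; 70/309; 13/309]
x' − x̄ = [-420/103, -700/309, -130/309] = K·y
y = (KᵀK)⁻¹·Kᵀ·(x' − x̄) = [-10]
z = y + H·x̄ = [-10] + [9] = [-1]

z = [-1]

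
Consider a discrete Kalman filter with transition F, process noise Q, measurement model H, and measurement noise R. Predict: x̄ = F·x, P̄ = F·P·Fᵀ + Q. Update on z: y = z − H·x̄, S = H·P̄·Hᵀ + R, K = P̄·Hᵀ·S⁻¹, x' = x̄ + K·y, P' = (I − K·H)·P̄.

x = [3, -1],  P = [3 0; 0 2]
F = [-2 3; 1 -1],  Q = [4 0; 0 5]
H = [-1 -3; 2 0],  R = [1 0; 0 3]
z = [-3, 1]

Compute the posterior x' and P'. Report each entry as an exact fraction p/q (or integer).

x̄ = F·x = [-9, 4]
P̄ = F·P·Fᵀ + Q = [34 -12; -12 10]
y = z − H·x̄ = [0, 19]
S = H·P̄·Hᵀ + R = [53 4; 4 139]
K = P̄·Hᵀ·S⁻¹ = [6/7351 3596/7351; -2406/7351 -1200/7351]
x' = x̄ + K·y = [2165/7351, 6604/7351]
P' = (I − K·H)·P̄ = [5394/7351 -1800/7351; -1800/7351 1402/7351]

x' = [2165/7351, 6604/7351]
P' = [5394/7351 -1800/7351; -1800/7351 1402/7351]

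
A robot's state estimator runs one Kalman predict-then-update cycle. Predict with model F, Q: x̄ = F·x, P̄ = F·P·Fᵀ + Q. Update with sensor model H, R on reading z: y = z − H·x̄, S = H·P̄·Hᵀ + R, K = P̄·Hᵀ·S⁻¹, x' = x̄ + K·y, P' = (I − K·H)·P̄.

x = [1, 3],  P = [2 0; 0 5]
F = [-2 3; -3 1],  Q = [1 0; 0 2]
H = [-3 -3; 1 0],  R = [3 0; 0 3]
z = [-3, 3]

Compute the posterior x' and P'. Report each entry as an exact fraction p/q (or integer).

x' = [3259/1039, -2214/1039]
P' = [1917/1039 -1836/1039; -1836/1039 2095/1039]

x̄ = F·x = [7, 0]
P̄ = F·P·Fᵀ + Q = [54 27; 27 25]
y = z − H·x̄ = [18, -4]
S = H·P̄·Hᵀ + R = [1200 -243; -243 57]
K = P̄·Hᵀ·S⁻¹ = [-81/1039 639/1039; -259/1039 -612/1039]
x' = x̄ + K·y = [3259/1039, -2214/1039]
P' = (I − K·H)·P̄ = [1917/1039 -1836/1039; -1836/1039 2095/1039]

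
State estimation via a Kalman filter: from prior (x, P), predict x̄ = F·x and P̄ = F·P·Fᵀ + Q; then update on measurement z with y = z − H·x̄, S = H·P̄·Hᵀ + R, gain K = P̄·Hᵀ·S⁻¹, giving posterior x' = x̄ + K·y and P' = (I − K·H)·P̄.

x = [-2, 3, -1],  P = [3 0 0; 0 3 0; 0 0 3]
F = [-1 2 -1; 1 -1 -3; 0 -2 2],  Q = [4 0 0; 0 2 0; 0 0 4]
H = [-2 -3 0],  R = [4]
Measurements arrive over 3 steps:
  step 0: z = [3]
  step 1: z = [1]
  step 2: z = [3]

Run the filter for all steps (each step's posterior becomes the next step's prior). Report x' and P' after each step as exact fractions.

step 0: x̄ = F·x = [9, -2, -8]
step 0: P̄ = F·P·Fᵀ + Q = [22 0 -18; 0 35 -12; -18 -12 28]
step 0: y = z − H·x̄ = [15]
step 0: S = H·P̄·Hᵀ + R = [407]
step 0: K = P̄·Hᵀ·S⁻¹ = [-4/37; -105/407; 72/407]
step 0: x' = x̄ + K·y = [273/37, -2389/407, -2176/407]
step 0: P' = (I − K·H)·P̄ = [638/37 -420/37 -378/37; -420/37 3220/407 2676/407; -378/37 2676/407 6212/407]
step 1: x̄ = F·x = [-5605/407, 11920/407, 426/407]
step 1: P̄ = F·P·Fᵀ + Q = [27198/407 -30378/407 -10172/407; -30378/407 117204/407 -19204/407; -10172/407 -19204/407 17948/407]
step 1: y = z − H·x̄ = [24957/407]
step 1: S = H·P̄·Hᵀ + R = [800720/407]
step 1: K = P̄·Hᵀ·S⁻¹ = [18369/400360; -36357/100090; 19489/200180]
step 1: x' = x̄ + K·y = [-4387181/400360, 701993/100090, 1404579/200180]
step 1: P' = (I − K·H)·P̄ = [12548097/200180 -2094411/50045 -3381103/100090; -2094411/50045 1420512/50045 1120538/50045; -3381103/100090 1120538/50045 1273677/50045]
step 2: x̄ = F·x = [7193967/400360, -15622627/400360, 593/100090]
step 2: P̄ = F·P·Fᵀ + Q = [43229273/200180 -69696173/200180 -2313893/50045; -69696173/200180 148704313/200180 488833/50045; -2313893/50045 488833/50045 2012632/50045]
step 2: y = z − H·x̄ = [-31278867/400360]
step 2: S = H·P̄·Hᵀ + R = [675702553/200180]
step 2: K = P̄·Hᵀ·S⁻¹ = [122629973/675702553; -306720593/675702553; 12645148/675702553]
step 2: x' = x̄ + K·y = [2560833381/675702553, -2403777385/675702553, -983922310/675702553]
step 2: P' = (I − K·H)·P̄ = [70796382518/675702553 -47361094976/675702553 -38988349424/675702553; -47361094976/675702553 31983024108/675702553 25975372752/675702553; -38988349424/675702553 25975372752/675702553 26375574756/675702553]

step 0: x' = [273/37, -2389/407, -2176/407], P' = [638/37 -420/37 -378/37; -420/37 3220/407 2676/407; -378/37 2676/407 6212/407]
step 1: x' = [-4387181/400360, 701993/100090, 1404579/200180], P' = [12548097/200180 -2094411/50045 -3381103/100090; -2094411/50045 1420512/50045 1120538/50045; -3381103/100090 1120538/50045 1273677/50045]
step 2: x' = [2560833381/675702553, -2403777385/675702553, -983922310/675702553], P' = [70796382518/675702553 -47361094976/675702553 -38988349424/675702553; -47361094976/675702553 31983024108/675702553 25975372752/675702553; -38988349424/675702553 25975372752/675702553 26375574756/675702553]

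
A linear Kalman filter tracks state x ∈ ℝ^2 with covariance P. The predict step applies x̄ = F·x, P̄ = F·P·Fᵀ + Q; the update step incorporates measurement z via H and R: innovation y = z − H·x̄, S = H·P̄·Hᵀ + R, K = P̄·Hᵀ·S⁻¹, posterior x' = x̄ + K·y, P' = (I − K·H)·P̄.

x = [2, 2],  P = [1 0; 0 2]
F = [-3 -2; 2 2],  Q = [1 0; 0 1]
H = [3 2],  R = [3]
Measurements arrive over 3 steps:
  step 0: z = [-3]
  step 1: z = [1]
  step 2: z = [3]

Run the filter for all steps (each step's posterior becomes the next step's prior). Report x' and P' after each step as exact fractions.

step 0: x̄ = F·x = [-10, 8]
step 0: P̄ = F·P·Fᵀ + Q = [18 -14; -14 13]
step 0: y = z − H·x̄ = [11]
step 0: S = H·P̄·Hᵀ + R = [49]
step 0: K = P̄·Hᵀ·S⁻¹ = [26/49; -16/49]
step 0: x' = x̄ + K·y = [-204/49, 216/49]
step 0: P' = (I − K·H)·P̄ = [206/49 -270/49; -270/49 381/49]
step 1: x̄ = F·x = [180/49, 24/49]
step 1: P̄ = F·P·Fᵀ + Q = [187/49 -60/49; -60/49 237/49]
step 1: y = z − H·x̄ = [-11]
step 1: S = H·P̄·Hᵀ + R = [42]
step 1: K = P̄·Hᵀ·S⁻¹ = [3/14; 1/7]
step 1: x' = x̄ + K·y = [129/98, -53/49]
step 1: P' = (I − K·H)·P̄ = [185/98 -123/49; -123/49 195/49]
step 2: x̄ = F·x = [-25/14, 23/49]
step 2: P̄ = F·P·Fᵀ + Q = [53/14 -15/7; -15/7 215/49]
step 2: y = z − H·x̄ = [727/98]
step 2: S = H·P̄·Hᵀ + R = [2833/98]
step 2: K = P̄·Hᵀ·S⁻¹ = [693/2833; 230/2833]
step 2: x' = x̄ + K·y = [82/2833, 3036/2833]
step 2: P' = (I − K·H)·P̄ = [40771/19831 -53880/19831; -53880/19831 83235/19831]

step 0: x' = [-204/49, 216/49], P' = [206/49 -270/49; -270/49 381/49]
step 1: x' = [129/98, -53/49], P' = [185/98 -123/49; -123/49 195/49]
step 2: x' = [82/2833, 3036/2833], P' = [40771/19831 -53880/19831; -53880/19831 83235/19831]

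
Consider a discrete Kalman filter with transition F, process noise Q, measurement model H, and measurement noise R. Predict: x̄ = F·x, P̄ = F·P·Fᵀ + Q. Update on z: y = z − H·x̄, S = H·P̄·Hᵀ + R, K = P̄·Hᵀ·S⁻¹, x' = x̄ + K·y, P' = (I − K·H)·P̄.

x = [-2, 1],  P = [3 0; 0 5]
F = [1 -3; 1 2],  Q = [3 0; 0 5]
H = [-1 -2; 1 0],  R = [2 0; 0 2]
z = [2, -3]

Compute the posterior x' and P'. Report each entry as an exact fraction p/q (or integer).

x̄ = F·x = [-5, 0]
P̄ = F·P·Fᵀ + Q = [51 -27; -27 28]
y = z − H·x̄ = [-3, 2]
S = H·P̄·Hᵀ + R = [57 3; 3 53]
K = P̄·Hᵀ·S⁻¹ = [1/502 483/502; -364/753 -121/251]
x' = x̄ + K·y = [-1547/502, 122/251]
P' = (I − K·H)·P̄ = [483/251 -242/251; -242/251 727/753]

x' = [-1547/502, 122/251]
P' = [483/251 -242/251; -242/251 727/753]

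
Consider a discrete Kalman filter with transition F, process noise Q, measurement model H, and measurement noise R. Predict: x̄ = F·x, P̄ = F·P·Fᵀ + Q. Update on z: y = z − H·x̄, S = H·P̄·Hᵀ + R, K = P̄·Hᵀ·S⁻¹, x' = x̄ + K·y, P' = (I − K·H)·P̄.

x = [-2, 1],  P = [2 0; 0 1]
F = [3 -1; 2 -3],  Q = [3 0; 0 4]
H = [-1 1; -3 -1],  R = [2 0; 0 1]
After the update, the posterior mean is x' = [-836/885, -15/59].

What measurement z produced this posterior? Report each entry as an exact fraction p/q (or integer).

x̄ = F·x = [-7, -7]
P̄ = F·P·Fᵀ + Q = [22 15; 15 21]
S = H·P̄·Hᵀ + R = [15 15; 15 310]
K = P̄·Hᵀ·S⁻¹ = [-191/885 -74/295; 38/59 -72/295]
x' − x̄ = [5359/885, 398/59] = K·y
y = (KᵀK)⁻¹·Kᵀ·(x' − x̄) = [1, -25]
z = y + H·x̄ = [1, -25] + [0, 28] = [1, 3]

z = [1, 3]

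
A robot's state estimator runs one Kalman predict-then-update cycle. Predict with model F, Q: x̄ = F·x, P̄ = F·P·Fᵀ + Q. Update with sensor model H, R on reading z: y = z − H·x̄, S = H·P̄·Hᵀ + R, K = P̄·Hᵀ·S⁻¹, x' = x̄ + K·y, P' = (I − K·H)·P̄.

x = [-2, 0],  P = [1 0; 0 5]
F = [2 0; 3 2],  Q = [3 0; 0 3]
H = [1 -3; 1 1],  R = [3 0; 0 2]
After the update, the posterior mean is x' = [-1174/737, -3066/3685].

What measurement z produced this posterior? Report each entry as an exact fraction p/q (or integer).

x̄ = F·x = [-4, -6]
P̄ = F·P·Fᵀ + Q = [7 6; 6 32]
S = H·P̄·Hᵀ + R = [262 -101; -101 53]
K = P̄·Hᵀ·S⁻¹ = [146/737 459/737; -932/3685 866/3685]
x' − x̄ = [1774/737, 19044/3685] = K·y
y = (KᵀK)⁻¹·Kᵀ·(x' − x̄) = [-13, 8]
z = y + H·x̄ = [-13, 8] + [14, -10] = [1, -2]

z = [1, -2]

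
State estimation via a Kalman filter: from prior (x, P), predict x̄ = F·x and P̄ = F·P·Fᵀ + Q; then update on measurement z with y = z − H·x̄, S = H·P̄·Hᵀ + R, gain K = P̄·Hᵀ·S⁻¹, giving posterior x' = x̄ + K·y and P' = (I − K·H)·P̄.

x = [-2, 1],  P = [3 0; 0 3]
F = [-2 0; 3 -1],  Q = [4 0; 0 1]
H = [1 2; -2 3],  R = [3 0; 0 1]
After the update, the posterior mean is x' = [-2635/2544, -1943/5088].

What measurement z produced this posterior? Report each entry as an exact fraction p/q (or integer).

x̄ = F·x = [4, -7]
P̄ = F·P·Fᵀ + Q = [16 -18; -18 31]
S = H·P̄·Hᵀ + R = [71 172; 172 560]
K = P̄·Hᵀ·S⁻¹ = [449/1272 -1333/5088; 613/2544 1591/10176]
x' − x̄ = [-12811/2544, 33673/5088] = K·y
y = (KᵀK)⁻¹·Kᵀ·(x' − x̄) = [8, 30]
z = y + H·x̄ = [8, 30] + [-10, -29] = [-2, 1]

z = [-2, 1]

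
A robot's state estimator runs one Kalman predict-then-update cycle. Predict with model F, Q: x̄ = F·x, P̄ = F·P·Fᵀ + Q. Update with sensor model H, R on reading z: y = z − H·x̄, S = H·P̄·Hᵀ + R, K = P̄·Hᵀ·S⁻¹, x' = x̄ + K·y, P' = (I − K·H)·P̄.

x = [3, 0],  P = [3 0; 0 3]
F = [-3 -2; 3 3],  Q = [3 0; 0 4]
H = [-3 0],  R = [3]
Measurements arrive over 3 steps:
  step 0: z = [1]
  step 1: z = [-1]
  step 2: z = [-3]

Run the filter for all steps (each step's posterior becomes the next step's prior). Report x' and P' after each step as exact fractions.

step 0: x' = [-51/127, -27/127], P' = [42/127 -45/127; -45/127 1291/127]
step 1: x' = [215/626, -39/626], P' = [5383/16276 -573/1252; -573/1252 14467/1252]
step 2: x' = [2265771/2296789, -4152435/2296789], P' = [760171/2296789 -1065138/2296789; -1065138/2296789 26844580/2296789]

step 0: x̄ = F·x = [-9, 9]
step 0: P̄ = F·P·Fᵀ + Q = [42 -45; -45 58]
step 0: y = z − H·x̄ = [-26]
step 0: S = H·P̄·Hᵀ + R = [381]
step 0: K = P̄·Hᵀ·S⁻¹ = [-42/127; 45/127]
step 0: x' = x̄ + K·y = [-51/127, -27/127]
step 0: P' = (I − K·H)·P̄ = [42/127 -45/127; -45/127 1291/127]
step 1: x̄ = F·x = [207/127, -234/127]
step 1: P̄ = F·P·Fᵀ + Q = [5383/127 -7449/127; -7449/127 11695/127]
step 1: y = z − H·x̄ = [494/127]
step 1: S = H·P̄·Hᵀ + R = [48828/127]
step 1: K = P̄·Hᵀ·S⁻¹ = [-5383/16276; 573/1252]
step 1: x' = x̄ + K·y = [215/626, -39/626]
step 1: P' = (I − K·H)·P̄ = [5383/16276 -573/1252; -573/1252 14467/1252]
step 2: x̄ = F·x = [-567/626, 264/313]
step 2: P̄ = F·P·Fᵀ + Q = [760171/16276 -532569/8138; -532569/8138 418027/4069]
step 2: y = z − H·x̄ = [-3579/626]
step 2: S = H·P̄·Hᵀ + R = [6890367/16276]
step 2: K = P̄·Hᵀ·S⁻¹ = [-760171/2296789; 1065138/2296789]
step 2: x' = x̄ + K·y = [2265771/2296789, -4152435/2296789]
step 2: P' = (I − K·H)·P̄ = [760171/2296789 -1065138/2296789; -1065138/2296789 26844580/2296789]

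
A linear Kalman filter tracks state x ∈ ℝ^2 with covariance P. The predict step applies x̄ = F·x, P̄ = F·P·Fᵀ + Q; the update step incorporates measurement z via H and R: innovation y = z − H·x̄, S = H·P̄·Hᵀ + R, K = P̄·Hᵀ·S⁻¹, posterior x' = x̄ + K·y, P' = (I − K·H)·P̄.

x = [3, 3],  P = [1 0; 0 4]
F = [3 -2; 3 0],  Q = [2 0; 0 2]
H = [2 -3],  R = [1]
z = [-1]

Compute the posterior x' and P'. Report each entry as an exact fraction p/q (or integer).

x' = [42/5, 6]
P' = [1971/100 261/20; 261/20 35/4]

x̄ = F·x = [3, 9]
P̄ = F·P·Fᵀ + Q = [27 9; 9 11]
y = z − H·x̄ = [20]
S = H·P̄·Hᵀ + R = [100]
K = P̄·Hᵀ·S⁻¹ = [27/100; -3/20]
x' = x̄ + K·y = [42/5, 6]
P' = (I − K·H)·P̄ = [1971/100 261/20; 261/20 35/4]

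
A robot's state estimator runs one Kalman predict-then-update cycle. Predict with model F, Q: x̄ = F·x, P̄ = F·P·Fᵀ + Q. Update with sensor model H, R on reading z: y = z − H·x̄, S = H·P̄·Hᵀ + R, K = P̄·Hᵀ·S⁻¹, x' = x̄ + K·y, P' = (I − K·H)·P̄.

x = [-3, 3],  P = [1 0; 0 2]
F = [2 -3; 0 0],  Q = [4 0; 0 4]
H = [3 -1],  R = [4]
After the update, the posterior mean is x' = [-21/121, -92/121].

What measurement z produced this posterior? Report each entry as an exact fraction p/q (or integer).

x̄ = F·x = [-15, 0]
P̄ = F·P·Fᵀ + Q = [26 0; 0 4]
S = H·P̄·Hᵀ + R = [242]
K = P̄·Hᵀ·S⁻¹ = [39/121; -2/121]
x' − x̄ = [1794/121, -92/121] = K·y
y = (KᵀK)⁻¹·Kᵀ·(x' − x̄) = [46]
z = y + H·x̄ = [46] + [-45] = [1]

z = [1]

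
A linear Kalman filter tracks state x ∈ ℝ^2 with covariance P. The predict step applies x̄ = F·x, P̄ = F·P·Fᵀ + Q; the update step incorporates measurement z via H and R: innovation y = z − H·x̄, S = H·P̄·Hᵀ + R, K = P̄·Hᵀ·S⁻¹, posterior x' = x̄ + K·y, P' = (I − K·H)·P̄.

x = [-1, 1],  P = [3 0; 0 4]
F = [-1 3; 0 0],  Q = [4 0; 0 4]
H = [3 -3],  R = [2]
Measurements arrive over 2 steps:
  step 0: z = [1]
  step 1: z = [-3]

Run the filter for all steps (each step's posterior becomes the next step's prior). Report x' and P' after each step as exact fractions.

step 0: x̄ = F·x = [4, 0]
step 0: P̄ = F·P·Fᵀ + Q = [43 0; 0 4]
step 0: y = z − H·x̄ = [-11]
step 0: S = H·P̄·Hᵀ + R = [425]
step 0: K = P̄·Hᵀ·S⁻¹ = [129/425; -12/425]
step 0: x' = x̄ + K·y = [281/425, 132/425]
step 0: P' = (I − K·H)·P̄ = [1634/425 1548/425; 1548/425 1556/425]
step 1: x̄ = F·x = [23/85, 0]
step 1: P̄ = F·P·Fᵀ + Q = [322/17 0; 0 4]
step 1: y = z − H·x̄ = [-324/85]
step 1: S = H·P̄·Hᵀ + R = [3544/17]
step 1: K = P̄·Hᵀ·S⁻¹ = [483/1772; -51/886]
step 1: x' = x̄ + K·y = [-1702/2215, 486/2215]
step 1: P' = (I − K·H)·P̄ = [3059/886 1449/443; 1449/443 1466/443]

step 0: x' = [281/425, 132/425], P' = [1634/425 1548/425; 1548/425 1556/425]
step 1: x' = [-1702/2215, 486/2215], P' = [3059/886 1449/443; 1449/443 1466/443]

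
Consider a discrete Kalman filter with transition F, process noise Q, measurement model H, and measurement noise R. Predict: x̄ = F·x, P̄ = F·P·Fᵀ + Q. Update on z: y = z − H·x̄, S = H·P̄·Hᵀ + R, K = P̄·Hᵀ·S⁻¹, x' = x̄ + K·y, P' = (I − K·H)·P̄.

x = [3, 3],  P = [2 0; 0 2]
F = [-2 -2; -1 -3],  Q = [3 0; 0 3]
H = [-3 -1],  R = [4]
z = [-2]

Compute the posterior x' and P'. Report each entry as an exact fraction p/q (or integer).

x̄ = F·x = [-12, -12]
P̄ = F·P·Fᵀ + Q = [19 16; 16 23]
y = z − H·x̄ = [-50]
S = H·P̄·Hᵀ + R = [294]
K = P̄·Hᵀ·S⁻¹ = [-73/294; -71/294]
x' = x̄ + K·y = [61/147, 11/147]
P' = (I − K·H)·P̄ = [257/294 -479/294; -479/294 1721/294]

x' = [61/147, 11/147]
P' = [257/294 -479/294; -479/294 1721/294]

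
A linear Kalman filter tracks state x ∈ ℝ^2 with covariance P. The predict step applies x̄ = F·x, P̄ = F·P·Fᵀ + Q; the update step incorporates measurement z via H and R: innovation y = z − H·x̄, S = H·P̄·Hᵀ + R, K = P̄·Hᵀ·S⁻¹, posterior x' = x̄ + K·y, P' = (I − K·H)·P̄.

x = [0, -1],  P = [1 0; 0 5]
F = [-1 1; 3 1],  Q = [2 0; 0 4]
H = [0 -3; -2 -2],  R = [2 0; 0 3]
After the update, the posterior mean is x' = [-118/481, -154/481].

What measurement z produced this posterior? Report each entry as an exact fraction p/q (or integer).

x̄ = F·x = [-1, -1]
P̄ = F·P·Fᵀ + Q = [8 2; 2 18]
S = H·P̄·Hᵀ + R = [164 120; 120 123]
K = P̄·Hᵀ·S⁻¹ = [277/962 -640/1443; -307/962 -20/1443]
x' − x̄ = [363/481, 327/481] = K·y
y = (KᵀK)⁻¹·Kᵀ·(x' − x̄) = [-2, -3]
z = y + H·x̄ = [-2, -3] + [3, 4] = [1, 1]

z = [1, 1]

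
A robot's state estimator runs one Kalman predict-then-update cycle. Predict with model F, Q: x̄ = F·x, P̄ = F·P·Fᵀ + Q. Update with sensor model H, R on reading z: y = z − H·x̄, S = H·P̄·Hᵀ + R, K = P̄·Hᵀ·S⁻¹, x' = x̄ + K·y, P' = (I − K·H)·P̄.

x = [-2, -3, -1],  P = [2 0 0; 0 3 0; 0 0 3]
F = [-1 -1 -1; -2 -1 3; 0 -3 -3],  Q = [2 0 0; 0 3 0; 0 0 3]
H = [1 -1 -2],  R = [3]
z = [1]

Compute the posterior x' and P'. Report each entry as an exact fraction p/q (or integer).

x' = [150/71, 407/142, -45/71]
P' = [422/71 -226/71 342/71; -226/71 5773/142 -1551/71; 342/71 -1551/71 1005/71]

x̄ = F·x = [6, 4, 12]
P̄ = F·P·Fᵀ + Q = [10 -2 18; -2 41 -18; 18 -18 57]
y = z − H·x̄ = [23]
S = H·P̄·Hᵀ + R = [142]
K = P̄·Hᵀ·S⁻¹ = [-12/71; -7/142; -39/71]
x' = x̄ + K·y = [150/71, 407/142, -45/71]
P' = (I − K·H)·P̄ = [422/71 -226/71 342/71; -226/71 5773/142 -1551/71; 342/71 -1551/71 1005/71]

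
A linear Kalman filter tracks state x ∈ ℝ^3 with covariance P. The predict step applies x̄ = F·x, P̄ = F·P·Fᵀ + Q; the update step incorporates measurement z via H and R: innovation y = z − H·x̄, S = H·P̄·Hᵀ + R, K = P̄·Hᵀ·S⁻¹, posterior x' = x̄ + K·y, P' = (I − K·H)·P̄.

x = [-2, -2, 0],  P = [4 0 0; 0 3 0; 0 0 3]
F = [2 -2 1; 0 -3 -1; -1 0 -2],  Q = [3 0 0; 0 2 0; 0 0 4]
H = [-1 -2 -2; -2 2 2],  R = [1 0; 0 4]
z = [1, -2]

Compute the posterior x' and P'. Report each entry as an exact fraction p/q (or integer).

x̄ = F·x = [0, 6, 2]
P̄ = F·P·Fᵀ + Q = [34 15 -14; 15 32 6; -14 6 20]
y = z − H·x̄ = [17, -18]
S = H·P̄·Hᵀ + R = [295 -186; -186 388]
K = P̄·Hᵀ·S⁻¹ = [-6561/19966 -13083/39932; -3344/9983 -839/19966; 17/9983 4133/19966]
x' = x̄ + K·y = [3105/9983, 10601/9983, -16942/9983]
P' = (I − K·H)·P̄ = [10909/19966 1674/9983 -2761/9983; 1674/9983 34449/9983 -33614/9983; -2761/9983 -33614/9983 34986/9983]

x' = [3105/9983, 10601/9983, -16942/9983]
P' = [10909/19966 1674/9983 -2761/9983; 1674/9983 34449/9983 -33614/9983; -2761/9983 -33614/9983 34986/9983]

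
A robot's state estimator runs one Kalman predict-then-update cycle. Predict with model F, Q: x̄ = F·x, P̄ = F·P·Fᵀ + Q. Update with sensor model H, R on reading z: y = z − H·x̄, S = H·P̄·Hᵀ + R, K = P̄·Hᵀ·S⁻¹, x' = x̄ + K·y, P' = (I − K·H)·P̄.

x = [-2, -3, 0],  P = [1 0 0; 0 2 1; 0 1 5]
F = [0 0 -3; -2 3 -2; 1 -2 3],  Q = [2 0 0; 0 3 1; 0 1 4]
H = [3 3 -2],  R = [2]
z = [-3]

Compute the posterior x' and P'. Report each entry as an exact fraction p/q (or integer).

x' = [235/88, -255/88, 617/528]
P' = [1645/176 -1521/176 325/352; -1521/176 1701/176 503/352; 325/352 503/352 7751/2112]

x̄ = F·x = [0, -5, 4]
P̄ = F·P·Fᵀ + Q = [47 21 -39; 21 33 -30; -39 -30 46]
y = z − H·x̄ = [20]
S = H·P̄·Hᵀ + R = [2112]
K = P̄·Hᵀ·S⁻¹ = [47/352; 37/352; -299/2112]
x' = x̄ + K·y = [235/88, -255/88, 617/528]
P' = (I − K·H)·P̄ = [1645/176 -1521/176 325/352; -1521/176 1701/176 503/352; 325/352 503/352 7751/2112]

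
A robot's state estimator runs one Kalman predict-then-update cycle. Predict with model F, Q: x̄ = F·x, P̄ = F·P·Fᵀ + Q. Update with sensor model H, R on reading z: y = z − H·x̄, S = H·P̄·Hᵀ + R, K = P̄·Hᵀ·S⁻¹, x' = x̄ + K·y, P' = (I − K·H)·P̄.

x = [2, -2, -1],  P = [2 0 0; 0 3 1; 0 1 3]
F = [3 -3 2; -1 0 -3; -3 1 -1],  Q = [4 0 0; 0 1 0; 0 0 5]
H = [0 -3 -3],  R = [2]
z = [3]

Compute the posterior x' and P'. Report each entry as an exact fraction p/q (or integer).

x' = [125/17, 2621/731, -3362/731]
P' = [446/17 123/17 -125/17; 123/17 6054/731 -5970/731; -125/17 -5970/731 6048/731]

x̄ = F·x = [10, 1, -7]
P̄ = F·P·Fᵀ + Q = [49 -15 -28; -15 30 12; -28 12 27]
y = z − H·x̄ = [-15]
S = H·P̄·Hᵀ + R = [731]
K = P̄·Hᵀ·S⁻¹ = [3/17; -126/731; -117/731]
x' = x̄ + K·y = [125/17, 2621/731, -3362/731]
P' = (I − K·H)·P̄ = [446/17 123/17 -125/17; 123/17 6054/731 -5970/731; -125/17 -5970/731 6048/731]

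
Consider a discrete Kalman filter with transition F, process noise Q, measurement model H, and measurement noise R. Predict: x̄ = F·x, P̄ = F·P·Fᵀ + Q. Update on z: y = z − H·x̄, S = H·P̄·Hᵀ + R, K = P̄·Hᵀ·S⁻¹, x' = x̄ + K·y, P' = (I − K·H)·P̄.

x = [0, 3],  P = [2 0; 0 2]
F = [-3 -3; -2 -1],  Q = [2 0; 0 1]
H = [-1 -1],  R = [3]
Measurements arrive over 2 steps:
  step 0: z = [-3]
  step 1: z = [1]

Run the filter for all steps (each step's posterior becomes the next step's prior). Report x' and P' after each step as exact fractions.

step 0: x' = [6/11, 171/88], P' = [26/11 -5/11; -5/11 127/88]
step 1: x' = [-523/308, 16/55], P' = [701/308 -5/11; -5/11 331/220]

step 0: x̄ = F·x = [-9, -3]
step 0: P̄ = F·P·Fᵀ + Q = [38 18; 18 11]
step 0: y = z − H·x̄ = [-15]
step 0: S = H·P̄·Hᵀ + R = [88]
step 0: K = P̄·Hᵀ·S⁻¹ = [-7/11; -29/88]
step 0: x' = x̄ + K·y = [6/11, 171/88]
step 0: P' = (I − K·H)·P̄ = [26/11 -5/11; -5/11 127/88]
step 1: x̄ = F·x = [-657/88, -267/88]
step 1: P̄ = F·P·Fᵀ + Q = [2471/88 1269/88; 1269/88 887/88]
step 1: y = z − H·x̄ = [-19/2]
step 1: S = H·P̄·Hᵀ + R = [70]
step 1: K = P̄·Hᵀ·S⁻¹ = [-17/28; -7/20]
step 1: x' = x̄ + K·y = [-523/308, 16/55]
step 1: P' = (I − K·H)·P̄ = [701/308 -5/11; -5/11 331/220]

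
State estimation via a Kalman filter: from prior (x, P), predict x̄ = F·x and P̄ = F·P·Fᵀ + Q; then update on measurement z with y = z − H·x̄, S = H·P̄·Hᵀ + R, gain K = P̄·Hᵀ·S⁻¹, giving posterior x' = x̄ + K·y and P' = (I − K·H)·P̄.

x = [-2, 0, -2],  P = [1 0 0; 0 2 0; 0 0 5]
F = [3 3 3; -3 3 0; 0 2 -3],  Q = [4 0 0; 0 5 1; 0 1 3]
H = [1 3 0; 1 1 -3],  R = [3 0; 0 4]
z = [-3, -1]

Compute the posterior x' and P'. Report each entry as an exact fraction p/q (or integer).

x' = [-404794/46889, 269705/140667, -260408/140667]
P' = [1055097/46889 -344582/46889 223973/46889; -344582/46889 383977/140667 -203851/140667; 223973/46889 -203851/140667 209548/140667]

x̄ = F·x = [-12, 6, 6]
P̄ = F·P·Fᵀ + Q = [76 9 -33; 9 32 13; -33 13 56]
y = z − H·x̄ = [-9, 23]
S = H·P̄·Hᵀ + R = [421 190; 190 754]
K = P̄·Hᵀ·S⁻¹ = [7117/46889 9649/46889; 39395/140667 -9554/140667; 20122/140667 -40144/140667]
x' = x̄ + K·y = [-404794/46889, 269705/140667, -260408/140667]
P' = (I − K·H)·P̄ = [1055097/46889 -344582/46889 223973/46889; -344582/46889 383977/140667 -203851/140667; 223973/46889 -203851/140667 209548/140667]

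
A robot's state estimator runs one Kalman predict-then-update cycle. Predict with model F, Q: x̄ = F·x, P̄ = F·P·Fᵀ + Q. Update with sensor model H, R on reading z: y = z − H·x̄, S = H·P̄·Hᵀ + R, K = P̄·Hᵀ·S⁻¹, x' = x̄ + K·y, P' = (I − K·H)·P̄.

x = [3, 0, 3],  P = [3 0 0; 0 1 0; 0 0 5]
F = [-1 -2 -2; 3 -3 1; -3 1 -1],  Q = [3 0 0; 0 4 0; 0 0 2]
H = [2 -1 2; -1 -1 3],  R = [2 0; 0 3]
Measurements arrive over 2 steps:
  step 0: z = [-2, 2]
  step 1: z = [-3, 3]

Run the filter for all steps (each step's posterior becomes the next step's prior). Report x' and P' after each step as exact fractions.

step 0: x' = [-18833/14032, -1809/3508, 37/1754], P' = [55861/98224 18485/24556 2075/12278; 18485/24556 30139/6139 10124/6139; 2075/12278 10124/6139 4684/6139]
step 1: x' = [-2689149009/1402872268, -328761210/350718067, 9637721/100205162], P' = [1712446867/2805744536 626062463/701436134 42587147/200410324; 626062463/701436134 1693271408/350718067 79082653/50102581; 42587147/200410324 79082653/50102581 72182709/100205162]

step 0: x̄ = F·x = [-9, 12, -12]
step 0: P̄ = F·P·Fᵀ + Q = [30 -13 17; -13 45 -35; 17 -35 35]
step 0: y = z − H·x̄ = [52, 41]
step 0: S = H·P̄·Hᵀ + R = [635 451; 451 475]
step 0: K = P̄·Hᵀ·S⁻¹ = [35491/98224 -26667/98224; -1297/24556 -5851/24556; 1319/12278 1927/12278]
step 0: x' = x̄ + K·y = [-18833/14032, -1809/3508, 37/1754]
step 0: P' = (I − K·H)·P̄ = [55861/98224 18485/24556 2075/12278; 18485/24556 30139/6139 10124/6139; 2075/12278 10124/6139 4684/6139]
step 1: x̄ = F·x = [32713/14032, -34495/14032, 48967/14032]
step 1: P̄ = F·P·Fᵀ + Q = [4237237/98224 2885789/98224 -23011/14032; 2885789/98224 3107381/98224 -84107/14032; -23011/14032 -84107/14032 84051/14032]
step 1: y = z − H·x̄ = [-239951/14032, -106587/14032]
step 1: S = H·P̄·Hᵀ + R = [12129429/98224 -2423303/98224; -2423303/98224 23205037/98224]
step 1: K = P̄·Hᵀ·S⁻¹ = [1056541999/2805744536 -809345515/2805744536; 39948197/701436134 -230377951/701436134; 28787259/200410324 24726165/200410324]
step 1: x' = x̄ + K·y = [-2689149009/1402872268, -328761210/350718067, 9637721/100205162]
step 1: P' = (I − K·H)·P̄ = [1712446867/2805744536 626062463/701436134 42587147/200410324; 626062463/701436134 1693271408/350718067 79082653/50102581; 42587147/200410324 79082653/50102581 72182709/100205162]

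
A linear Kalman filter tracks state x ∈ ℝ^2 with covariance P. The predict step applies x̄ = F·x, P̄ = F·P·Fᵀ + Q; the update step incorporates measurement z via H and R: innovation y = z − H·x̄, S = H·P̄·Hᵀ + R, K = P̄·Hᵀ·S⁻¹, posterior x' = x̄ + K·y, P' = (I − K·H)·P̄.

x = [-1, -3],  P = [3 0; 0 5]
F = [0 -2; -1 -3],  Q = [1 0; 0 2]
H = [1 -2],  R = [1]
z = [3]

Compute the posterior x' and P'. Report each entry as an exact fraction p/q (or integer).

x̄ = F·x = [6, 10]
P̄ = F·P·Fᵀ + Q = [21 30; 30 50]
y = z − H·x̄ = [17]
S = H·P̄·Hᵀ + R = [102]
K = P̄·Hᵀ·S⁻¹ = [-13/34; -35/51]
x' = x̄ + K·y = [-1/2, -5/3]
P' = (I − K·H)·P̄ = [207/34 55/17; 55/17 100/51]

x' = [-1/2, -5/3]
P' = [207/34 55/17; 55/17 100/51]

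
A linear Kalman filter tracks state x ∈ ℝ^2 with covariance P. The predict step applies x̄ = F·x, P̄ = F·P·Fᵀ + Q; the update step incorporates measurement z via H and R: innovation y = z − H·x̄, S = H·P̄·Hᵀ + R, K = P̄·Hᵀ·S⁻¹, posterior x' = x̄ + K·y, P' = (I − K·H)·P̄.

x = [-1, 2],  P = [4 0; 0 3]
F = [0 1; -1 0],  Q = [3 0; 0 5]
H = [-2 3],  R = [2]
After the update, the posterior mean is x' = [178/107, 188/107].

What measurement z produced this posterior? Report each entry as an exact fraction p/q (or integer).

x̄ = F·x = [2, 1]
P̄ = F·P·Fᵀ + Q = [6 0; 0 9]
S = H·P̄·Hᵀ + R = [107]
K = P̄·Hᵀ·S⁻¹ = [-12/107; 27/107]
x' − x̄ = [-36/107, 81/107] = K·y
y = (KᵀK)⁻¹·Kᵀ·(x' − x̄) = [3]
z = y + H·x̄ = [3] + [-1] = [2]

z = [2]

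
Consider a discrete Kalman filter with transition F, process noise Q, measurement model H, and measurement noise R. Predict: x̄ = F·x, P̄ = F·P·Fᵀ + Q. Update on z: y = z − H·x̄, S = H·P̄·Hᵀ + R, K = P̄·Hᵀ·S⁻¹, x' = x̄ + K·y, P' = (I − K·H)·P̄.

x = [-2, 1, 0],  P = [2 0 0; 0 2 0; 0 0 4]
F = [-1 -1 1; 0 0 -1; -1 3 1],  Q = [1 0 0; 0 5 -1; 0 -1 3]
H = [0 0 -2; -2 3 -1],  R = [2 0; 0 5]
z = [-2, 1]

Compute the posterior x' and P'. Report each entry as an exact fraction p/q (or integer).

x̄ = F·x = [1, 0, 5]
P̄ = F·P·Fᵀ + Q = [9 -4 0; -4 9 -5; 0 -5 27]
y = z − H·x̄ = [8, 8]
S = H·P̄·Hᵀ + R = [110 84; 84 227]
K = P̄·Hᵀ·S⁻¹ = [1260/8957 -1650/8957; -545/8957 1780/8957; -4365/8957 -42/8957]
x' = x̄ + K·y = [449/689, 760/689, 733/689]
P' = (I − K·H)·P̄ = [31113/8957 17572/8957 -1260/8957; 17572/8957 14863/8957 545/8957; -1260/8957 545/8957 4365/8957]

x' = [449/689, 760/689, 733/689]
P' = [31113/8957 17572/8957 -1260/8957; 17572/8957 14863/8957 545/8957; -1260/8957 545/8957 4365/8957]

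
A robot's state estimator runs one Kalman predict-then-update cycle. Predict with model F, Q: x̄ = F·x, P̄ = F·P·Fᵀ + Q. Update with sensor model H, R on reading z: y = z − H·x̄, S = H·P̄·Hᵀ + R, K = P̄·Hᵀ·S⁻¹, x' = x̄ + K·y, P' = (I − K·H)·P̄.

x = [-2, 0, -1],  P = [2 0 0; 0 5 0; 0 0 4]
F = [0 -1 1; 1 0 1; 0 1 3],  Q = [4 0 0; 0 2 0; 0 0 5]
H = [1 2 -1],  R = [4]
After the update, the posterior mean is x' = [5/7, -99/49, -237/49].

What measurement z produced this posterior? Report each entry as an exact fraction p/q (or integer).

x̄ = F·x = [-1, -3, -3]
P̄ = F·P·Fᵀ + Q = [13 4 7; 4 8 12; 7 12 46]
S = H·P̄·Hᵀ + R = [49]
K = P̄·Hᵀ·S⁻¹ = [2/7; 8/49; -15/49]
x' − x̄ = [12/7, 48/49, -90/49] = K·y
y = (KᵀK)⁻¹·Kᵀ·(x' − x̄) = [6]
z = y + H·x̄ = [6] + [-4] = [2]

z = [2]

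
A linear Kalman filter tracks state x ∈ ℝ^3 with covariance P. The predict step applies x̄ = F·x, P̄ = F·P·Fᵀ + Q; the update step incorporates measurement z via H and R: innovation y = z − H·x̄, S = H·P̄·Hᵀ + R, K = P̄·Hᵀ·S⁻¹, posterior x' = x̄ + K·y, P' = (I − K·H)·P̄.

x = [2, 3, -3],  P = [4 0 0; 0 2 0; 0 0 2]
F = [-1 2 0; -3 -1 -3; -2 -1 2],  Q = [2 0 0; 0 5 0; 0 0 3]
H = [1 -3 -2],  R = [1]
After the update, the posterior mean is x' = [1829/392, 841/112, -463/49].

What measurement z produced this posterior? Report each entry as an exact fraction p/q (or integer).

x̄ = F·x = [4, 0, -13]
P̄ = F·P·Fᵀ + Q = [14 8 4; 8 61 14; 4 14 29]
S = H·P̄·Hᵀ + R = [784]
K = P̄·Hᵀ·S⁻¹ = [-9/392; -29/112; -6/49]
x' − x̄ = [261/392, 841/112, 174/49] = K·y
y = (KᵀK)⁻¹·Kᵀ·(x' − x̄) = [-29]
z = y + H·x̄ = [-29] + [30] = [1]

z = [1]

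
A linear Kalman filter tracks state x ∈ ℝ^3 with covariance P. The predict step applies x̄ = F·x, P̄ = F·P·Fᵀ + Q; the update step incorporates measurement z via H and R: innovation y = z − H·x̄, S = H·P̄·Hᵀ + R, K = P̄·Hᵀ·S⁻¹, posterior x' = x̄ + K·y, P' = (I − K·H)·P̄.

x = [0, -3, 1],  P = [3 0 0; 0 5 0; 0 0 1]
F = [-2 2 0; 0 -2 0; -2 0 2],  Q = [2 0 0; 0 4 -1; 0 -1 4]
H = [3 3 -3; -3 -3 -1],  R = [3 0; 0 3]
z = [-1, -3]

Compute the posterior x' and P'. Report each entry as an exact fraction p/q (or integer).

x' = [-69358/11867, 77176/11867, 12180/11867]
P' = [265358/11867 -263464/11867 2040/11867; -263464/11867 264014/11867 -573/11867; 2040/11867 -573/11867 4362/11867]

x̄ = F·x = [-6, 6, 2]
P̄ = F·P·Fᵀ + Q = [34 -20 12; -20 24 -1; 12 -1 20]
y = z − H·x̄ = [5, -1]
S = H·P̄·Hᵀ + R = [147 -36; -36 251]
K = P̄·Hᵀ·S⁻¹ = [-146/11867 -2574/11867; 1123/11867 -359/11867; -2895/11867 -2921/11867]
x' = x̄ + K·y = [-69358/11867, 77176/11867, 12180/11867]
P' = (I − K·H)·P̄ = [265358/11867 -263464/11867 2040/11867; -263464/11867 264014/11867 -573/11867; 2040/11867 -573/11867 4362/11867]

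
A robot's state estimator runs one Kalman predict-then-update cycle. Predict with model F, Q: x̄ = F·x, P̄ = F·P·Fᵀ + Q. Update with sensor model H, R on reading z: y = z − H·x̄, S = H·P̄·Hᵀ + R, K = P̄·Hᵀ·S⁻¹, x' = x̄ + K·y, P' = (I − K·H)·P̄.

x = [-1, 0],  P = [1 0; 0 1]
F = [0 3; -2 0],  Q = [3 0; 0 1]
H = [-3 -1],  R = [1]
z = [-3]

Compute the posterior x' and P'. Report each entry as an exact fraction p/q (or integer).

x̄ = F·x = [0, 2]
P̄ = F·P·Fᵀ + Q = [12 0; 0 5]
y = z − H·x̄ = [-1]
S = H·P̄·Hᵀ + R = [114]
K = P̄·Hᵀ·S⁻¹ = [-6/19; -5/114]
x' = x̄ + K·y = [6/19, 233/114]
P' = (I − K·H)·P̄ = [12/19 -30/19; -30/19 545/114]

x' = [6/19, 233/114]
P' = [12/19 -30/19; -30/19 545/114]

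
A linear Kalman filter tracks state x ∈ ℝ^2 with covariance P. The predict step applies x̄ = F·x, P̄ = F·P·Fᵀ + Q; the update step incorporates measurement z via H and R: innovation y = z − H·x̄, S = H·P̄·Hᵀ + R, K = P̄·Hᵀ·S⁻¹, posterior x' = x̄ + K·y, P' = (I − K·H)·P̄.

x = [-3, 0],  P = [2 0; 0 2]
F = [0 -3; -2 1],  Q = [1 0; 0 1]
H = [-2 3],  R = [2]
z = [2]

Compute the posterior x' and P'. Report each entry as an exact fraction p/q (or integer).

x̄ = F·x = [0, 6]
P̄ = F·P·Fᵀ + Q = [19 -6; -6 11]
y = z − H·x̄ = [-16]
S = H·P̄·Hᵀ + R = [249]
K = P̄·Hᵀ·S⁻¹ = [-56/249; 15/83]
x' = x̄ + K·y = [896/249, 258/83]
P' = (I − K·H)·P̄ = [1595/249 342/83; 342/83 238/83]

x' = [896/249, 258/83]
P' = [1595/249 342/83; 342/83 238/83]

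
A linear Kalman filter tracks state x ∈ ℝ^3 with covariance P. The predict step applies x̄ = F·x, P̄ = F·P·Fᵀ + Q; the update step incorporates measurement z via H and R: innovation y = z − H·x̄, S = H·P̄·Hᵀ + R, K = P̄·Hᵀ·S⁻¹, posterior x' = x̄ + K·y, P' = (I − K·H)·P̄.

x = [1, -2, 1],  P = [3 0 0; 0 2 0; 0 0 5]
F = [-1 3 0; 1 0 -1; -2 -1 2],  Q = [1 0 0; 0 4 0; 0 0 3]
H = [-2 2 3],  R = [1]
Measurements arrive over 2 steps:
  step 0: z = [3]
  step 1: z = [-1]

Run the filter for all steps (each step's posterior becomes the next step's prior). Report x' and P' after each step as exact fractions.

step 0: x̄ = F·x = [-7, 0, 2]
step 0: P̄ = F·P·Fᵀ + Q = [22 -3 0; -3 12 -16; 0 -16 37]
step 0: y = z − H·x̄ = [-17]
step 0: S = H·P̄·Hᵀ + R = [302]
step 0: K = P̄·Hᵀ·S⁻¹ = [-25/151; -9/151; 79/302]
step 0: x' = x̄ + K·y = [-632/151, 153/151, -739/302]
step 0: P' = (I − K·H)·P̄ = [2072/151 -903/151 1975/151; -903/151 1650/151 -1705/151; 1975/151 -1705/151 4933/302]
step 1: x̄ = F·x = [1091/151, -525/302, 372/151]
step 1: P̄ = F·P·Fᵀ + Q = [22491/151 2309/151 -10471/151; 2309/151 2385/302 -1979/151; -10471/151 -1979/151 7665/151]
step 1: y = z − H·x̄ = [1440/151]
step 1: S = H·P̄·Hᵀ + R = [247302/151]
step 1: K = P̄·Hᵀ·S⁻¹ = [-71777/247302; -4085/123651; 39979/247302]
step 1: x' = x̄ + K·y = [61239/13739, -56425/27478, 55028/13739]
step 1: P' = (I − K·H)·P̄ = [2716103/247302 -50986/123651 1854791/247302; -50986/123651 1510985/247302 -539014/123651; 1854791/247302 -539014/123651 1968539/247302]

step 0: x' = [-632/151, 153/151, -739/302], P' = [2072/151 -903/151 1975/151; -903/151 1650/151 -1705/151; 1975/151 -1705/151 4933/302]
step 1: x' = [61239/13739, -56425/27478, 55028/13739], P' = [2716103/247302 -50986/123651 1854791/247302; -50986/123651 1510985/247302 -539014/123651; 1854791/247302 -539014/123651 1968539/247302]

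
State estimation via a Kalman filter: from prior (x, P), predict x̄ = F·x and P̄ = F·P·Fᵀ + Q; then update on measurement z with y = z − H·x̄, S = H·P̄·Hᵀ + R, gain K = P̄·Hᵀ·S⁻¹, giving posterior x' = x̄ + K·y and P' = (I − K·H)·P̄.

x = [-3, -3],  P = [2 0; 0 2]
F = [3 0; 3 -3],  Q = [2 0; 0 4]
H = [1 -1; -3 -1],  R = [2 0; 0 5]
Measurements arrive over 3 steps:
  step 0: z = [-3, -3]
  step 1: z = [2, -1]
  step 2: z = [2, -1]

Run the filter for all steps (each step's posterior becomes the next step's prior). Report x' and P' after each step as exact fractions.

step 0: x' = [-1167/4201, 13914/4201], P' = [1766/4201 -148/4201; -148/4201 5674/4201]
step 1: x' = [246469/311833, -586689/311833], P' = [1623722/4053829 -128476/4053829; -128476/4053829 5368078/4053829]
step 2: x' = [539826848/748793135, -471626361/748793135], P' = [59871254/149758627 -4749904/149758627; -4749904/149758627 198079606/149758627]

step 0: x̄ = F·x = [-9, 0]
step 0: P̄ = F·P·Fᵀ + Q = [20 18; 18 40]
step 0: y = z − H·x̄ = [6, -30]
step 0: S = H·P̄·Hᵀ + R = [26 16; 16 333]
step 0: K = P̄·Hᵀ·S⁻¹ = [957/4201 -1030/4201; -2911/4201 -1046/4201]
step 0: x' = x̄ + K·y = [-1167/4201, 13914/4201]
step 0: P' = (I − K·H)·P̄ = [1766/4201 -148/4201; -148/4201 5674/4201]
step 1: x̄ = F·x = [-3501/4201, -45243/4201]
step 1: P̄ = F·P·Fᵀ + Q = [24296/4201 17226/4201; 17226/4201 86428/4201]
step 1: y = z − H·x̄ = [-33340/4201, -59947/4201]
step 1: S = H·P̄·Hᵀ + R = [84674/4201 47992/4201; 47992/4201 429453/4201]
step 1: K = P̄·Hᵀ·S⁻¹ = [876099/4053829 -948538/4053829; -2748277/4053829 -996530/4053829]
step 1: x' = x̄ + K·y = [246469/311833, -586689/311833]
step 1: P' = (I − K·H)·P̄ = [1623722/4053829 -128476/4053829; -128476/4053829 5368078/4053829]
step 2: x̄ = F·x = [739407/311833, 2499474/311833]
step 2: P̄ = F·P·Fᵀ + Q = [22721156/4053829 15769782/4053829; 15769782/4053829 81454084/4053829]
step 2: y = z − H·x̄ = [2383733/311833, 4405862/311833]
step 2: S = H·P̄·Hᵀ + R = [80743334/4053829 44830180/4053829; 44830180/4053829 400832325/4053829]
step 2: K = P̄·Hᵀ·S⁻¹ = [32310579/149758627 -174863858/748793135; -101414755/149758627 -183829894/748793135]
step 2: x' = x̄ + K·y = [539826848/748793135, -471626361/748793135]
step 2: P' = (I − K·H)·P̄ = [59871254/149758627 -4749904/149758627; -4749904/149758627 198079606/149758627]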